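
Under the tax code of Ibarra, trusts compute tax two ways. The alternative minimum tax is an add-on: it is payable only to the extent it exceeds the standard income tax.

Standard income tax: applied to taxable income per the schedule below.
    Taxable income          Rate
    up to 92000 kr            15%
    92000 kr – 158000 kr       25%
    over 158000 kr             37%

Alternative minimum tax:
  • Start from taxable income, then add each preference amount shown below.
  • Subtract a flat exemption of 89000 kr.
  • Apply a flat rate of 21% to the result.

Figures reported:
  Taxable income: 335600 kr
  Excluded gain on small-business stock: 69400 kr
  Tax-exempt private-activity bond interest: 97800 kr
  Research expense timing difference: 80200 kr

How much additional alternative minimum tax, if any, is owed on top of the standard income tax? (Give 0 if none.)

Standard income tax:
  92000 kr × 15% = 13800 kr
  66000 kr × 25% = 16500 kr
  177600 kr × 37% = 65712 kr
  → 96012 kr

Alternative minimum tax:
  Adjusted income: 335600 kr + 69400 kr + 97800 kr + 80200 kr = 583000 kr
  Less exemption 89000 kr → base 494000 kr
  494000 kr × 21% = 103740 kr

Excess of alternative minimum tax over standard income tax: 103740 kr − 96012 kr = 7728 kr.

7728 kr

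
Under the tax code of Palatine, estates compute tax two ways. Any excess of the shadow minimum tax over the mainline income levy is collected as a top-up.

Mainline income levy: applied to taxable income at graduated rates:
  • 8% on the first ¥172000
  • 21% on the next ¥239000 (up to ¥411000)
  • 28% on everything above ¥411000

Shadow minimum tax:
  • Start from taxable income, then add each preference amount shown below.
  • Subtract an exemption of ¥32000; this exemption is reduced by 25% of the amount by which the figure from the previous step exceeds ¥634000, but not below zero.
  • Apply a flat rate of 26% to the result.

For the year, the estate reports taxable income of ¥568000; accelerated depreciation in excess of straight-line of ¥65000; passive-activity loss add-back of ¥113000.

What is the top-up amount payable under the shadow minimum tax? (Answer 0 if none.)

¥85010

Mainline income levy:
  ¥172000 × 8% = ¥13760
  ¥239000 × 21% = ¥50190
  ¥157000 × 28% = ¥43960
  → ¥107910

Shadow minimum tax:
  Adjusted income: ¥568000 + ¥65000 + ¥113000 = ¥746000
  Exemption: ¥32000 − 25% × (¥746000 − ¥634000) = ¥32000 − ¥28000 = ¥4000
  Base: ¥746000 − ¥4000 = ¥742000
  ¥742000 × 26% = ¥192920

Excess of shadow minimum tax over mainline income levy: ¥192920 − ¥107910 = ¥85010.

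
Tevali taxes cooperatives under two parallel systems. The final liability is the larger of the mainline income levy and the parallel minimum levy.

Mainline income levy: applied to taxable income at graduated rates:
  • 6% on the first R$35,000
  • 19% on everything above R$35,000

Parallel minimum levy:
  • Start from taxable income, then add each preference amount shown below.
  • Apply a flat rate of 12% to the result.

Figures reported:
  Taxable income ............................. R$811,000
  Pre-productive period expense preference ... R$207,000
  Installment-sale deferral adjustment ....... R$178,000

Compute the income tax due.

R$149,540

Mainline income levy:
  R$35,000 × 6% = R$2,100
  R$776,000 × 19% = R$147,440
  → R$149,540

Parallel minimum levy:
  Adjusted income: R$811,000 + R$207,000 + R$178,000 = R$1,196,000
  R$1,196,000 × 12% = R$143,520

R$149,540 > R$143,520, so the mainline income levy governs.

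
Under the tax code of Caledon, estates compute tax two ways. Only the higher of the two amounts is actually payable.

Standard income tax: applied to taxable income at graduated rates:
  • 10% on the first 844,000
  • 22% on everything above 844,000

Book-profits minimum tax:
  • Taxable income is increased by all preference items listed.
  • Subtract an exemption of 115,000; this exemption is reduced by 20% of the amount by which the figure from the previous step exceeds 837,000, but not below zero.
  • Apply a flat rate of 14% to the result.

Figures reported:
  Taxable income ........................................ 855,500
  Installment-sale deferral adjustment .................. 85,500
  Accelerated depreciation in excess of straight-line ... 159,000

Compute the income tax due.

145,264

Standard income tax:
  844,000 × 10% = 84,400
  11,500 × 22% = 2,530
  → 86,930

Book-profits minimum tax:
  Adjusted income: 855,500 + 85,500 + 159,000 = 1,100,000
  Exemption: 115,000 − 20% × (1,100,000 − 837,000) = 115,000 − 52,600 = 62,400
  Base: 1,100,000 − 62,400 = 1,037,600
  1,037,600 × 14% = 145,264

145,264 > 86,930, so the book-profits minimum tax is the binding amount.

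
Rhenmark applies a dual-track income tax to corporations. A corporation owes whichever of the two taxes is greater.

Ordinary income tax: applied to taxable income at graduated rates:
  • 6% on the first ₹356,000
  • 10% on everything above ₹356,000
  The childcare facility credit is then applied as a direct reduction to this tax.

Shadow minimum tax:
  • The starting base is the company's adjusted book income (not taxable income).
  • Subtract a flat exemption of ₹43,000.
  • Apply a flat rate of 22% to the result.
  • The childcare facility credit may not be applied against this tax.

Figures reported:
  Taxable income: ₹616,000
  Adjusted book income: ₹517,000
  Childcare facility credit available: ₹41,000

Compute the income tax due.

Shadow minimum tax:
  Base (adjusted book income): ₹517,000
  Less exemption ₹43,000 → base ₹474,000
  ₹474,000 × 22% = ₹104,280

Ordinary income tax:
  ₹356,000 × 6% = ₹21,360
  ₹260,000 × 10% = ₹26,000
  → ₹47,360
  Less childcare facility credit ₹41,000 → ₹6,360

₹104,280 > ₹6,360, so the shadow minimum tax is the binding amount.

₹104,280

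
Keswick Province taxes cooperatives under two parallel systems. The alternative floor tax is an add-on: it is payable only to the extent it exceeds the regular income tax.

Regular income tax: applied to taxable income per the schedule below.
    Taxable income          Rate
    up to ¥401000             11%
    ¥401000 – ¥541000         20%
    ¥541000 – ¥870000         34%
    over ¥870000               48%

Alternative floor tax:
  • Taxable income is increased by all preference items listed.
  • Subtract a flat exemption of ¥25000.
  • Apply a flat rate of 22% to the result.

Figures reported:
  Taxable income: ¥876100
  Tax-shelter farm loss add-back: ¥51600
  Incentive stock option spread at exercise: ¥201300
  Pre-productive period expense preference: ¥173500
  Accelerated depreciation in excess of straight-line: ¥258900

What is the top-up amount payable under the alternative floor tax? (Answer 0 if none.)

Regular income tax:
  ¥401000 × 11% = ¥44110
  ¥140000 × 20% = ¥28000
  ¥329000 × 34% = ¥111860
  ¥6100 × 48% = ¥2928
  → ¥186898

Alternative floor tax:
  Adjusted income: ¥876100 + ¥51600 + ¥201300 + ¥173500 + ¥258900 = ¥1561400
  Less exemption ¥25000 → base ¥1536400
  ¥1536400 × 22% = ¥338008

Excess of alternative floor tax over regular income tax: ¥338008 − ¥186898 = ¥151110.

¥151110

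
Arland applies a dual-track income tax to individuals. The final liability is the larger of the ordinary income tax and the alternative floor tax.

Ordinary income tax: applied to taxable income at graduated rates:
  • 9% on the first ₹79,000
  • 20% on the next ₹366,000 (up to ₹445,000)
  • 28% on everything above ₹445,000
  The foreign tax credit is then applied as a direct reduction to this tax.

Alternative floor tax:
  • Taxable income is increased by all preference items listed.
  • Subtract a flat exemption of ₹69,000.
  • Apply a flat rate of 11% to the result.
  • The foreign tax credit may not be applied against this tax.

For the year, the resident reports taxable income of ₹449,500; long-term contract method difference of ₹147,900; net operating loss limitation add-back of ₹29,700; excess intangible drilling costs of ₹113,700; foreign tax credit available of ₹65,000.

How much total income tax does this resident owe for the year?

₹73,898

Alternative floor tax:
  Adjusted income: ₹449,500 + ₹147,900 + ₹29,700 + ₹113,700 = ₹740,800
  Less exemption ₹69,000 → base ₹671,800
  ₹671,800 × 11% = ₹73,898

Ordinary income tax:
  ₹79,000 × 9% = ₹7,110
  ₹366,000 × 20% = ₹73,200
  ₹4,500 × 28% = ₹1,260
  → ₹81,570
  Less foreign tax credit ₹65,000 → ₹16,570

₹73,898 > ₹16,570, so the alternative floor tax is the binding amount.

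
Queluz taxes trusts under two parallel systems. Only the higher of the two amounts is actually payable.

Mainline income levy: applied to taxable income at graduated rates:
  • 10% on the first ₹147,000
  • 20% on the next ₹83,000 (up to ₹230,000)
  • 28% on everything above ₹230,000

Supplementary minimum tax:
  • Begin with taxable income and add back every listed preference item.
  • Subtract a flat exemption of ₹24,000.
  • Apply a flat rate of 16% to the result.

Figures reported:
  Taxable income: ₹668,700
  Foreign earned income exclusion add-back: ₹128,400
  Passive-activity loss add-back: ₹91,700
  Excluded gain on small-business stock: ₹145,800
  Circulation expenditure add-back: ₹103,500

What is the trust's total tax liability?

₹178,256

Mainline income levy:
  ₹147,000 × 10% = ₹14,700
  ₹83,000 × 20% = ₹16,600
  ₹438,700 × 28% = ₹122,836
  → ₹154,136

Supplementary minimum tax:
  Adjusted income: ₹668,700 + ₹128,400 + ₹91,700 + ₹145,800 + ₹103,500 = ₹1,138,100
  Less exemption ₹24,000 → base ₹1,114,100
  ₹1,114,100 × 16% = ₹178,256

₹178,256 > ₹154,136, so the supplementary minimum tax is the binding amount.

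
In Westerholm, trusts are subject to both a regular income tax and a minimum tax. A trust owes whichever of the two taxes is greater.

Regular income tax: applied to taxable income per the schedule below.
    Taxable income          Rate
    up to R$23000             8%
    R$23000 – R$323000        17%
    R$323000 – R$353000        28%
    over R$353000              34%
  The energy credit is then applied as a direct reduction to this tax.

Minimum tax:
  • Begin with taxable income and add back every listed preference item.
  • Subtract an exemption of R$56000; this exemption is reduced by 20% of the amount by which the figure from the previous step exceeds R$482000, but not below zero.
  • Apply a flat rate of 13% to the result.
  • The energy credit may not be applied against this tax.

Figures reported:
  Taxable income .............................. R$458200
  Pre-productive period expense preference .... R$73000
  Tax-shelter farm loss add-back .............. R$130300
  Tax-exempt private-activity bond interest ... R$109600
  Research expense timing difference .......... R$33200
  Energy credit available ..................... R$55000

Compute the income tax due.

R$104559

Regular income tax:
  R$23000 × 8% = R$1840
  R$300000 × 17% = R$51000
  R$30000 × 28% = R$8400
  R$105200 × 34% = R$35768
  → R$97008
  Less energy credit R$55000 → R$42008

Minimum tax:
  Adjusted income: R$458200 + R$73000 + R$130300 + R$109600 + R$33200 = R$804300
  Exemption: 20% × (R$804300 − R$482000) = R$64460 ≥ R$56000, so the exemption is fully phased out
  Base: R$804300 − R$0 = R$804300
  R$804300 × 13% = R$104559

R$104559 > R$42008, so the minimum tax is the binding amount.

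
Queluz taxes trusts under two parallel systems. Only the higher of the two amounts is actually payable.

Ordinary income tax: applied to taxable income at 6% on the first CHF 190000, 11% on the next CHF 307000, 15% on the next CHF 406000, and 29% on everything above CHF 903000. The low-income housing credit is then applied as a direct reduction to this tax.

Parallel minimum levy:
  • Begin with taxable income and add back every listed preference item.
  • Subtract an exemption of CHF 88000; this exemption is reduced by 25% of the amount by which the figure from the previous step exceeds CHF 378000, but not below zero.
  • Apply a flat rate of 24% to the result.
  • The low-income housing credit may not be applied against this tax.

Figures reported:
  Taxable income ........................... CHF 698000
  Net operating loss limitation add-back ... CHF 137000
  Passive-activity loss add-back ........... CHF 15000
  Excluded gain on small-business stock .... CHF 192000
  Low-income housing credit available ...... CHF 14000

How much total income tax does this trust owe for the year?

Parallel minimum levy:
  Adjusted income: CHF 698000 + CHF 137000 + CHF 15000 + CHF 192000 = CHF 1042000
  Exemption: 25% × (CHF 1042000 − CHF 378000) = CHF 166000 ≥ CHF 88000, so the exemption is fully phased out
  Base: CHF 1042000 − CHF 0 = CHF 1042000
  CHF 1042000 × 24% = CHF 250080

Ordinary income tax:
  CHF 190000 × 6% = CHF 11400
  CHF 307000 × 11% = CHF 33770
  CHF 201000 × 15% = CHF 30150
  → CHF 75320
  Less low-income housing credit CHF 14000 → CHF 61320

CHF 250080 > CHF 61320, so the parallel minimum levy is the binding amount.

CHF 250080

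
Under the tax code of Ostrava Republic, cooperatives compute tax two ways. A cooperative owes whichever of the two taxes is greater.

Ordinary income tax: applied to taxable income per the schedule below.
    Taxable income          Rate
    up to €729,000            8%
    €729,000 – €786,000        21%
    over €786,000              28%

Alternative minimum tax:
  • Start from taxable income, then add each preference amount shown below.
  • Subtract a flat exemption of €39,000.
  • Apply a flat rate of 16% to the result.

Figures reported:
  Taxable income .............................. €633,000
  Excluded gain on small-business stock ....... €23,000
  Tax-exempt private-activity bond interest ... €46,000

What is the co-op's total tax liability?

€106,080

Ordinary income tax:
  €633,000 × 8% = €50,640

Alternative minimum tax:
  Adjusted income: €633,000 + €23,000 + €46,000 = €702,000
  Less exemption €39,000 → base €663,000
  €663,000 × 16% = €106,080

€106,080 > €50,640, so the alternative minimum tax is the binding amount.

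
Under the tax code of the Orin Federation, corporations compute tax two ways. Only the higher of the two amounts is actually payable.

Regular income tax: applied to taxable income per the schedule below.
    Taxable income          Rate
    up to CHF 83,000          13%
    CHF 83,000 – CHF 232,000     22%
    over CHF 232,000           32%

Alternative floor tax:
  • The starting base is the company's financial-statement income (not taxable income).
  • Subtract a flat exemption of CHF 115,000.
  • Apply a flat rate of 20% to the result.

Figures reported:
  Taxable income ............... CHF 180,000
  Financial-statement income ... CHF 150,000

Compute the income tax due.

Regular income tax:
  CHF 83,000 × 13% = CHF 10,790
  CHF 97,000 × 22% = CHF 21,340
  → CHF 32,130

Alternative floor tax:
  Base (financial-statement income): CHF 150,000
  Less exemption CHF 115,000 → base CHF 35,000
  CHF 35,000 × 20% = CHF 7,000

CHF 32,130 > CHF 7,000, so the regular income tax governs.

CHF 32,130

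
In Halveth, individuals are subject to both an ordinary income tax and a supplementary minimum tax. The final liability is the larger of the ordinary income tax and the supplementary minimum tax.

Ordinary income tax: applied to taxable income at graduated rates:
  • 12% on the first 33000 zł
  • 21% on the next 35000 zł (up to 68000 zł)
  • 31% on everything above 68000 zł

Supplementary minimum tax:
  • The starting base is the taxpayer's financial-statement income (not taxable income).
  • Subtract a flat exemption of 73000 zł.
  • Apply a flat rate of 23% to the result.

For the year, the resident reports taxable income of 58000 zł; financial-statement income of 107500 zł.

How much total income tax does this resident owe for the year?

Ordinary income tax:
  33000 zł × 12% = 3960 zł
  25000 zł × 21% = 5250 zł
  → 9210 zł

Supplementary minimum tax:
  Base (financial-statement income): 107500 zł
  Less exemption 73000 zł → base 34500 zł
  34500 zł × 23% = 7935 zł

9210 zł > 7935 zł, so the ordinary income tax governs.

9210 zł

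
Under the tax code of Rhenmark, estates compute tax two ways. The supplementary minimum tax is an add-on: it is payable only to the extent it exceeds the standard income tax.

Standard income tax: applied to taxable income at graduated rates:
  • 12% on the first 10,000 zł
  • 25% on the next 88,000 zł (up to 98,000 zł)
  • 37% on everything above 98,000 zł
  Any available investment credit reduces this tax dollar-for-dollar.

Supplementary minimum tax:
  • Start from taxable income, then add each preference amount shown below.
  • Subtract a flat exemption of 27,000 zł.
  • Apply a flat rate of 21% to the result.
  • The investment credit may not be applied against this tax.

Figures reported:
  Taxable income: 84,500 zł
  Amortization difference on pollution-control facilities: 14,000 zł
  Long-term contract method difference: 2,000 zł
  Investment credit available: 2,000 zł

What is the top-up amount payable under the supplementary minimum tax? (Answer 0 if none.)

0 zł

Standard income tax:
  10,000 zł × 12% = 1,200 zł
  74,500 zł × 25% = 18,625 zł
  → 19,825 zł
  Less investment credit 2,000 zł → 17,825 zł

Supplementary minimum tax:
  Adjusted income: 84,500 zł + 14,000 zł + 2,000 zł = 100,500 zł
  Less exemption 27,000 zł → base 73,500 zł
  73,500 zł × 21% = 15,435 zł

15,435 zł ≤ 17,825 zł, so no add-on is due.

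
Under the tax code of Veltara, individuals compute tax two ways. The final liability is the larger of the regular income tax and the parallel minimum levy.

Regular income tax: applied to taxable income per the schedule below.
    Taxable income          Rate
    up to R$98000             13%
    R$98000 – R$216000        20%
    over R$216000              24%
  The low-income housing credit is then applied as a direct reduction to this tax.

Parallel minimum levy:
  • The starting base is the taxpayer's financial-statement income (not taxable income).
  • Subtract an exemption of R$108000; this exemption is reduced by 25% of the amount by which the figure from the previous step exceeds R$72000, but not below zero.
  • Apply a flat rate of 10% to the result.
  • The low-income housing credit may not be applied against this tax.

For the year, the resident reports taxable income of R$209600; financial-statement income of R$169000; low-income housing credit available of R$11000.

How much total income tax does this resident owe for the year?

R$24060

Parallel minimum levy:
  Base (financial-statement income): R$169000
  Exemption: R$108000 − 25% × (R$169000 − R$72000) = R$108000 − R$24250 = R$83750
  Base: R$169000 − R$83750 = R$85250
  R$85250 × 10% = R$8525

Regular income tax:
  R$98000 × 13% = R$12740
  R$111600 × 20% = R$22320
  → R$35060
  Less low-income housing credit R$11000 → R$24060

R$24060 > R$8525, so the regular income tax governs.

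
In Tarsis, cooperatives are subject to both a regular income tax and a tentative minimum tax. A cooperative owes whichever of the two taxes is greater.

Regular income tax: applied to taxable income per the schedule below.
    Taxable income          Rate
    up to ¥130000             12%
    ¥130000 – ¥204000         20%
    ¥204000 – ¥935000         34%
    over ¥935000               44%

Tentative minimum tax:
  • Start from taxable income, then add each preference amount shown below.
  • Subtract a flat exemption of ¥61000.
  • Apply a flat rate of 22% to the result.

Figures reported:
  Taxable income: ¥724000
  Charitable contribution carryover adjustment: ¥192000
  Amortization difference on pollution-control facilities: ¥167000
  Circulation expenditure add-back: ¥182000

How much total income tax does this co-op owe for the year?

¥264880

Tentative minimum tax:
  Adjusted income: ¥724000 + ¥192000 + ¥167000 + ¥182000 = ¥1265000
  Less exemption ¥61000 → base ¥1204000
  ¥1204000 × 22% = ¥264880

Regular income tax:
  ¥130000 × 12% = ¥15600
  ¥74000 × 20% = ¥14800
  ¥520000 × 34% = ¥176800
  → ¥207200

¥264880 > ¥207200, so the tentative minimum tax is the binding amount.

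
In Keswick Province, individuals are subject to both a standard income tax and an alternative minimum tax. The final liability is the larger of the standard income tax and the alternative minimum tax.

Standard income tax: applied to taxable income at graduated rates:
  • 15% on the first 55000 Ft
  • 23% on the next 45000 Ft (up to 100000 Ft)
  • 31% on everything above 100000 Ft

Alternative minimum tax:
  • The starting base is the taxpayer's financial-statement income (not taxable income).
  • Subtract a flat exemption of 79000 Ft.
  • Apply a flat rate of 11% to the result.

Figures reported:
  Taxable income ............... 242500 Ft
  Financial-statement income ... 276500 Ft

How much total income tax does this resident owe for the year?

Alternative minimum tax:
  Base (financial-statement income): 276500 Ft
  Less exemption 79000 Ft → base 197500 Ft
  197500 Ft × 11% = 21725 Ft

Standard income tax:
  55000 Ft × 15% = 8250 Ft
  45000 Ft × 23% = 10350 Ft
  142500 Ft × 31% = 44175 Ft
  → 62775 Ft

62775 Ft > 21725 Ft, so the standard income tax governs.

62775 Ft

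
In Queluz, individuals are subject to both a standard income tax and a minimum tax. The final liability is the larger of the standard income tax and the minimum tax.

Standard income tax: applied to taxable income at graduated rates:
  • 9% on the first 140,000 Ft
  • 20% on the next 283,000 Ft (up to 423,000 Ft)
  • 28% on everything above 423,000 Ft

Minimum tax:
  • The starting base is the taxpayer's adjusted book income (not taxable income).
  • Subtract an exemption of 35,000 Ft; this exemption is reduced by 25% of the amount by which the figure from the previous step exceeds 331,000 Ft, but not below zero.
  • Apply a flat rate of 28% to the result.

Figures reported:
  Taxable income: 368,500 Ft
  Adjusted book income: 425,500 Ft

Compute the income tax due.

Standard income tax:
  140,000 Ft × 9% = 12,600 Ft
  228,500 Ft × 20% = 45,700 Ft
  → 58,300 Ft

Minimum tax:
  Base (adjusted book income): 425,500 Ft
  Exemption: 35,000 Ft − 25% × (425,500 Ft − 331,000 Ft) = 35,000 Ft − 23,625 Ft = 11,375 Ft
  Base: 425,500 Ft − 11,375 Ft = 414,125 Ft
  414,125 Ft × 28% = 115,955 Ft

115,955 Ft > 58,300 Ft, so the minimum tax is the binding amount.

115,955 Ft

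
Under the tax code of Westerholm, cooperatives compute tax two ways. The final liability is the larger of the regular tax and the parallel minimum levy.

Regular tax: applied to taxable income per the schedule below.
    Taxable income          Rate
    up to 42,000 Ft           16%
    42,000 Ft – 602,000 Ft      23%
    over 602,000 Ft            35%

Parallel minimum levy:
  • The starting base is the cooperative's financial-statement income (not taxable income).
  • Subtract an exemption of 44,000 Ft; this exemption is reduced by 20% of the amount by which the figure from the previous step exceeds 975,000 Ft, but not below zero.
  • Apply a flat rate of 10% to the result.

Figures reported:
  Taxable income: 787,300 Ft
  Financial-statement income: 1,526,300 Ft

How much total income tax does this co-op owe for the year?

Regular tax:
  42,000 Ft × 16% = 6,720 Ft
  560,000 Ft × 23% = 128,800 Ft
  185,300 Ft × 35% = 64,855 Ft
  → 200,375 Ft

Parallel minimum levy:
  Base (financial-statement income): 1,526,300 Ft
  Exemption: 20% × (1,526,300 Ft − 975,000 Ft) = 110,260 Ft ≥ 44,000 Ft, so the exemption is fully phased out
  Base: 1,526,300 Ft − 0 Ft = 1,526,300 Ft
  1,526,300 Ft × 10% = 152,630 Ft

200,375 Ft > 152,630 Ft, so the regular tax governs.

200,375 Ft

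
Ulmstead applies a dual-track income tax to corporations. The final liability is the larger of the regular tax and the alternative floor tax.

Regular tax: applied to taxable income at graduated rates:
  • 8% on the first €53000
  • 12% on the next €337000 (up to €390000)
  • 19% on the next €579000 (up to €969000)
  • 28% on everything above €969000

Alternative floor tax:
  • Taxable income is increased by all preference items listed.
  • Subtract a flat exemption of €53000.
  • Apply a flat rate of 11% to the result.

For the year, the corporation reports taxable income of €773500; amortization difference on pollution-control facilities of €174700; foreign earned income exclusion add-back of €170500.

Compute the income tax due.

Regular tax:
  €53000 × 8% = €4240
  €337000 × 12% = €40440
  €383500 × 19% = €72865
  → €117545

Alternative floor tax:
  Adjusted income: €773500 + €174700 + €170500 = €1118700
  Less exemption €53000 → base €1065700
  €1065700 × 11% = €117227

€117545 > €117227, so the regular tax governs.

€117545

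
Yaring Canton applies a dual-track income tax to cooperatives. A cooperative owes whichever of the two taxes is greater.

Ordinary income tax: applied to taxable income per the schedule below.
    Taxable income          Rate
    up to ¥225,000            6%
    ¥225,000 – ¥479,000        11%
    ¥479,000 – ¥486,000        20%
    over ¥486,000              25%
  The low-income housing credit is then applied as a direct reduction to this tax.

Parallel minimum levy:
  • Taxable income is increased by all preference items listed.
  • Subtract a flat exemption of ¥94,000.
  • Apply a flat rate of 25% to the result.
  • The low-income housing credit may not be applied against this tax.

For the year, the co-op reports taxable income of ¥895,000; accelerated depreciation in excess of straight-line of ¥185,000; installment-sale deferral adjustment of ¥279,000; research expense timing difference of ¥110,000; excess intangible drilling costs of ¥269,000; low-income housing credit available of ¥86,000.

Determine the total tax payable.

¥411,000

Ordinary income tax:
  ¥225,000 × 6% = ¥13,500
  ¥254,000 × 11% = ¥27,940
  ¥7,000 × 20% = ¥1,400
  ¥409,000 × 25% = ¥102,250
  → ¥145,090
  Less low-income housing credit ¥86,000 → ¥59,090

Parallel minimum levy:
  Adjusted income: ¥895,000 + ¥185,000 + ¥279,000 + ¥110,000 + ¥269,000 = ¥1,738,000
  Less exemption ¥94,000 → base ¥1,644,000
  ¥1,644,000 × 25% = ¥411,000

¥411,000 > ¥59,090, so the parallel minimum levy is the binding amount.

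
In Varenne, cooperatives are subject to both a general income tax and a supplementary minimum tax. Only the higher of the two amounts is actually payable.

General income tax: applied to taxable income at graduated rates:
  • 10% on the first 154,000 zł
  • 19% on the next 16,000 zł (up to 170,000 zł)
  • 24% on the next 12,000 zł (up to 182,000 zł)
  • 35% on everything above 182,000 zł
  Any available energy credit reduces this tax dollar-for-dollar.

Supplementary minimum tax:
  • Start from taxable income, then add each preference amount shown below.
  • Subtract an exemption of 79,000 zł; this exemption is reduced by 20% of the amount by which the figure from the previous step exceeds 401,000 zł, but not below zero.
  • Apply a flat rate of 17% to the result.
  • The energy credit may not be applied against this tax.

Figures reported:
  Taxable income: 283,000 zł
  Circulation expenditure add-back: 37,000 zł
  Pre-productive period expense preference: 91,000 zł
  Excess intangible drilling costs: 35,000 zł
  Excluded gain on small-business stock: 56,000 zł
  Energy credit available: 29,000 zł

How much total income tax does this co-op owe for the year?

75,344 zł

Supplementary minimum tax:
  Adjusted income: 283,000 zł + 37,000 zł + 91,000 zł + 35,000 zł + 56,000 zł = 502,000 zł
  Exemption: 79,000 zł − 20% × (502,000 zł − 401,000 zł) = 79,000 zł − 20,200 zł = 58,800 zł
  Base: 502,000 zł − 58,800 zł = 443,200 zł
  443,200 zł × 17% = 75,344 zł

General income tax:
  154,000 zł × 10% = 15,400 zł
  16,000 zł × 19% = 3,040 zł
  12,000 zł × 24% = 2,880 zł
  101,000 zł × 35% = 35,350 zł
  → 56,670 zł
  Less energy credit 29,000 zł → 27,670 zł

75,344 zł > 27,670 zł, so the supplementary minimum tax is the binding amount.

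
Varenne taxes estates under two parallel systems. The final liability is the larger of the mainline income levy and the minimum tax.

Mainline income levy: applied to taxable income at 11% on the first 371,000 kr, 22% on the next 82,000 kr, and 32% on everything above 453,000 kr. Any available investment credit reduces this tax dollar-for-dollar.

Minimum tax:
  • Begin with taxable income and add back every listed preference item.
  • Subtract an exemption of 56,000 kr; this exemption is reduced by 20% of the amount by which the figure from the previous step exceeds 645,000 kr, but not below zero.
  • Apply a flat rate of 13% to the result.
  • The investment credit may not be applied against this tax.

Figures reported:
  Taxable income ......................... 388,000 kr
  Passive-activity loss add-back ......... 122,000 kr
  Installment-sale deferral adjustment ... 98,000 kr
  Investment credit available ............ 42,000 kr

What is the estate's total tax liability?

71,760 kr

Minimum tax:
  Adjusted income: 388,000 kr + 122,000 kr + 98,000 kr = 608,000 kr
  Exemption: 608,000 kr ≤ 645,000 kr, so full 56,000 kr applies
  Base: 608,000 kr − 56,000 kr = 552,000 kr
  552,000 kr × 13% = 71,760 kr

Mainline income levy:
  371,000 kr × 11% = 40,810 kr
  17,000 kr × 22% = 3,740 kr
  → 44,550 kr
  Less investment credit 42,000 kr → 2,550 kr

71,760 kr > 2,550 kr, so the minimum tax is the binding amount.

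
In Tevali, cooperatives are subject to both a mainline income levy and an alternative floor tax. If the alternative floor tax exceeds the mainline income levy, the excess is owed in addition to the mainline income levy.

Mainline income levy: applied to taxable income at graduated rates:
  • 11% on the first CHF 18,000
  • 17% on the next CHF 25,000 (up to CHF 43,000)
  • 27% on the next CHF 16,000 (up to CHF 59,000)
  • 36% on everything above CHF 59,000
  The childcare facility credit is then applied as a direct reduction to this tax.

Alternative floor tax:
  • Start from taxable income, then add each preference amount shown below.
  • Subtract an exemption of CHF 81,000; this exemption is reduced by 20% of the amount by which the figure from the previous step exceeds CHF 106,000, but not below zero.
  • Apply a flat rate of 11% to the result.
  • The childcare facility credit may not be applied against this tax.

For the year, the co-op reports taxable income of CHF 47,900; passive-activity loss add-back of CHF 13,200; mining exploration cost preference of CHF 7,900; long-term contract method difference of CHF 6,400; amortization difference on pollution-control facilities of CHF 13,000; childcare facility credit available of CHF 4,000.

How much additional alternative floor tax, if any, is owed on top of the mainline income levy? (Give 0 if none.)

Alternative floor tax:
  Adjusted income: CHF 47,900 + CHF 13,200 + CHF 7,900 + CHF 6,400 + CHF 13,000 = CHF 88,400
  Exemption: CHF 88,400 ≤ CHF 106,000, so full CHF 81,000 applies
  Base: CHF 88,400 − CHF 81,000 = CHF 7,400
  CHF 7,400 × 11% = CHF 814

Mainline income levy:
  CHF 18,000 × 11% = CHF 1,980
  CHF 25,000 × 17% = CHF 4,250
  CHF 4,900 × 27% = CHF 1,323
  → CHF 7,553
  Less childcare facility credit CHF 4,000 → CHF 3,553

CHF 814 ≤ CHF 3,553, so no add-on is due.

CHF 0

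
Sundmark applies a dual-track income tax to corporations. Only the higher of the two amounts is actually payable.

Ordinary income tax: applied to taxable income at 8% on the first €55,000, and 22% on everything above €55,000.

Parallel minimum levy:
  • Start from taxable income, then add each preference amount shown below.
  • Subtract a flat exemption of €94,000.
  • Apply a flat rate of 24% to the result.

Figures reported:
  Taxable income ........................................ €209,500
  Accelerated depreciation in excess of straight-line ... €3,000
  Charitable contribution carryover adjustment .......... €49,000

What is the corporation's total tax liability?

Ordinary income tax:
  €55,000 × 8% = €4,400
  €154,500 × 22% = €33,990
  → €38,390

Parallel minimum levy:
  Adjusted income: €209,500 + €3,000 + €49,000 = €261,500
  Less exemption €94,000 → base €167,500
  €167,500 × 24% = €40,200

€40,200 > €38,390, so the parallel minimum levy is the binding amount.

€40,200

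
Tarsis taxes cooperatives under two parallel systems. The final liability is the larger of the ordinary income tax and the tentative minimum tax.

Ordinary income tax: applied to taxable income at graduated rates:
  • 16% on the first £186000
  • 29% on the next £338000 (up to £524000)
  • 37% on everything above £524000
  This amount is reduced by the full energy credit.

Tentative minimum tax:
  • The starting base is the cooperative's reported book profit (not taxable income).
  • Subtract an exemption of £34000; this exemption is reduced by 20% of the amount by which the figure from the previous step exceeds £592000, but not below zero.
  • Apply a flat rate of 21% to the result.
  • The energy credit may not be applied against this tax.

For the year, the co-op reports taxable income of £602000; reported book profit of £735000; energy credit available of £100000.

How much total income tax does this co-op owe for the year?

£153216

Ordinary income tax:
  £186000 × 16% = £29760
  £338000 × 29% = £98020
  £78000 × 37% = £28860
  → £156640
  Less energy credit £100000 → £56640

Tentative minimum tax:
  Base (reported book profit): £735000
  Exemption: £34000 − 20% × (£735000 − £592000) = £34000 − £28600 = £5400
  Base: £735000 − £5400 = £729600
  £729600 × 21% = £153216

£153216 > £56640, so the tentative minimum tax is the binding amount.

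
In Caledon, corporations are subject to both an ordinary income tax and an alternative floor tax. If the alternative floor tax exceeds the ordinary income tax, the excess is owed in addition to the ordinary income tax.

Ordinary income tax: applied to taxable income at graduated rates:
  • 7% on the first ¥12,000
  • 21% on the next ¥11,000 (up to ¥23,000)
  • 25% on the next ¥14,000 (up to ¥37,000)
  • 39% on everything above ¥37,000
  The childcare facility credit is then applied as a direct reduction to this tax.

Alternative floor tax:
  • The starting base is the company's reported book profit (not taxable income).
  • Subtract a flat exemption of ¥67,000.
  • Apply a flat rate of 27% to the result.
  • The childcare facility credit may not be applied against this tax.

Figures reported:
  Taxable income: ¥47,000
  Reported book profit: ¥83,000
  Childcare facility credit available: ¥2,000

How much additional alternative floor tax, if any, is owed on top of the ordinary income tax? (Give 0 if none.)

Ordinary income tax:
  ¥12,000 × 7% = ¥840
  ¥11,000 × 21% = ¥2,310
  ¥14,000 × 25% = ¥3,500
  ¥10,000 × 39% = ¥3,900
  → ¥10,550
  Less childcare facility credit ¥2,000 → ¥8,550

Alternative floor tax:
  Base (reported book profit): ¥83,000
  Less exemption ¥67,000 → base ¥16,000
  ¥16,000 × 27% = ¥4,320

¥4,320 ≤ ¥8,550, so no add-on is due.

¥0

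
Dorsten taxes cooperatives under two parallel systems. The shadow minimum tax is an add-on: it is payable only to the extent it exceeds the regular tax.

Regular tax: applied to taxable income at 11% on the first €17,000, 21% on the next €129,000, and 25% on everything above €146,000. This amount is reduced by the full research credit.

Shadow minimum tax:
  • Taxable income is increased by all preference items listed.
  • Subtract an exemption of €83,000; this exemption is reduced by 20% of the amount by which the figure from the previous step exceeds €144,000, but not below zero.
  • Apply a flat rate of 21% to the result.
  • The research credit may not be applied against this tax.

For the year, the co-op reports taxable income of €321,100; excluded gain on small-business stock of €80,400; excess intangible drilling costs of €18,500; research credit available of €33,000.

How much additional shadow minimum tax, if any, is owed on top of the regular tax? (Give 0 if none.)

€42,627

Shadow minimum tax:
  Adjusted income: €321,100 + €80,400 + €18,500 = €420,000
  Exemption: €83,000 − 20% × (€420,000 − €144,000) = €83,000 − €55,200 = €27,800
  Base: €420,000 − €27,800 = €392,200
  €392,200 × 21% = €82,362

Regular tax:
  €17,000 × 11% = €1,870
  €129,000 × 21% = €27,090
  €175,100 × 25% = €43,775
  → €72,735
  Less research credit €33,000 → €39,735

Excess of shadow minimum tax over regular tax: €82,362 − €39,735 = €42,627.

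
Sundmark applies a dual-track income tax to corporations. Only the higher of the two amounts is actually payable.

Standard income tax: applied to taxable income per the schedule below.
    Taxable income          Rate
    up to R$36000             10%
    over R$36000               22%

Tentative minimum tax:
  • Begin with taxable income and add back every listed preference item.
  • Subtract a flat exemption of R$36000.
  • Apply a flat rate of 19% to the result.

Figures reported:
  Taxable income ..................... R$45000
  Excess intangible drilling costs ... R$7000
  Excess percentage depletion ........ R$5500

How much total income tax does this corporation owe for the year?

Tentative minimum tax:
  Adjusted income: R$45000 + R$7000 + R$5500 = R$57500
  Less exemption R$36000 → base R$21500
  R$21500 × 19% = R$4085

Standard income tax:
  R$36000 × 10% = R$3600
  R$9000 × 22% = R$1980
  → R$5580

R$5580 > R$4085, so the standard income tax governs.

R$5580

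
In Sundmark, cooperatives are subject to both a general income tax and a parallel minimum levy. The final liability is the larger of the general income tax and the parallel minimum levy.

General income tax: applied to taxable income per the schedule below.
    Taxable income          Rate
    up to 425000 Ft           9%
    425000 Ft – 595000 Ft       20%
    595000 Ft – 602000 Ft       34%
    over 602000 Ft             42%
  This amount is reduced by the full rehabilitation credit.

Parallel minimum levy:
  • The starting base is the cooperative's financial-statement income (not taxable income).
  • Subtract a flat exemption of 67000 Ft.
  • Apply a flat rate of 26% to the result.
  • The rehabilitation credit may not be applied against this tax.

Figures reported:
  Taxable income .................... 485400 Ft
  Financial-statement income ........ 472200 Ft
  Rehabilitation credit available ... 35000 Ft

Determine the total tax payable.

Parallel minimum levy:
  Base (financial-statement income): 472200 Ft
  Less exemption 67000 Ft → base 405200 Ft
  405200 Ft × 26% = 105352 Ft

General income tax:
  425000 Ft × 9% = 38250 Ft
  60400 Ft × 20% = 12080 Ft
  → 50330 Ft
  Less rehabilitation credit 35000 Ft → 15330 Ft

105352 Ft > 15330 Ft, so the parallel minimum levy is the binding amount.

105352 Ft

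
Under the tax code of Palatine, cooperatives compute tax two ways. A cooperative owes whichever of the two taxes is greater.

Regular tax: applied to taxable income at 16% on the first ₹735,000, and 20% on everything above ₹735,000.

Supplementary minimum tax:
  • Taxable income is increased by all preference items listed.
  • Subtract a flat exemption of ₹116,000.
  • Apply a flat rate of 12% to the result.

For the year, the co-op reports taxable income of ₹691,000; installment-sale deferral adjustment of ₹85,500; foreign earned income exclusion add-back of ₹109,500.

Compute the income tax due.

Regular tax:
  ₹691,000 × 16% = ₹110,560

Supplementary minimum tax:
  Adjusted income: ₹691,000 + ₹85,500 + ₹109,500 = ₹886,000
  Less exemption ₹116,000 → base ₹770,000
  ₹770,000 × 12% = ₹92,400

₹110,560 > ₹92,400, so the regular tax governs.

₹110,560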